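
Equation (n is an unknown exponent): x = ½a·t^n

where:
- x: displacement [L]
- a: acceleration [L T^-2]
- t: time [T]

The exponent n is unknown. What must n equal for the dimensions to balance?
n = 2

x has dimensions [L]; t has dimensions [T].
The rest of the RHS has dimensions [L T^-2], so t^n must supply [T^2].
With n = 2: ½a·t^2 has dimensions [L], matching the LHS ✓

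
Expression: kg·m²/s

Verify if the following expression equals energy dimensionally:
No

The expression kg·m²/s has dimensions [L^2 M T^-1], but energy has dimensions [L^2 M T^-2].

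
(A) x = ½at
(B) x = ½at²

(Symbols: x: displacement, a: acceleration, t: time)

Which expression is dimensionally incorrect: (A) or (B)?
(A)

(A) x = ½at: LHS [L], RHS [L T^-1] ✗
(B) x = ½at²: LHS [L], RHS [L] ✓

Expression (A) x = ½at is dimensionally incorrect.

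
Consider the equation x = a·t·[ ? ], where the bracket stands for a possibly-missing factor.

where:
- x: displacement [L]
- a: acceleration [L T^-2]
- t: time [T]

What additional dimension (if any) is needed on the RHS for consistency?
[T] — time (e.g. t)

x has dimensions [L]; a·t has dimensions [L T^-1].
The bracketed factor must supply [L] / [L T^-1] = [T].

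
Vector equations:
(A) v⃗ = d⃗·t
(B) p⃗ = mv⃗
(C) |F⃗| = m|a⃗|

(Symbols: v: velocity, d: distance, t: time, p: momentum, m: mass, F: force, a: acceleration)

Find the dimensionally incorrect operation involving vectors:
(A) v⃗ = d⃗·t

(A) v⃗ = d⃗·t: LHS [L T^-1], RHS [L T] ✗ — velocity is displacement per time; should be d⃗/t
(B) p⃗ = mv⃗: LHS [L M T^-1], RHS [L M T^-1] ✓ — mass (scalar) times velocity (vector)
(C) |F⃗| = m|a⃗|: LHS [L M T^-2], RHS [L M T^-2] ✓ — magnitudes of vectors are scalars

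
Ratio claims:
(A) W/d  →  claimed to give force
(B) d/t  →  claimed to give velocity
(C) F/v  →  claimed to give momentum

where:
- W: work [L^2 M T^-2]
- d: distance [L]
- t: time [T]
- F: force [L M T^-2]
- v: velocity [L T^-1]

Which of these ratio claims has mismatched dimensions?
(C) F/v does not give momentum

(A) W/d: [L M T^-2] = force [L M T^-2] ✓
(B) d/t: [L T^-1] = velocity [L T^-1] ✓
(C) F/v: [M T^-1] ≠ momentum [L M T^-1] ✗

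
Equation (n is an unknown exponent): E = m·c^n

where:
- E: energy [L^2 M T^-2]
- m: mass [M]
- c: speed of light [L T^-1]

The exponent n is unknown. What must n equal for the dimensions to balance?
n = 2

E has dimensions [L^2 M T^-2]; c has dimensions [L T^-1].
The rest of the RHS has dimensions [M], so c^n must supply [L^2 T^-2].
With n = 2: m·c^2 has dimensions [L^2 M T^-2], matching the LHS ✓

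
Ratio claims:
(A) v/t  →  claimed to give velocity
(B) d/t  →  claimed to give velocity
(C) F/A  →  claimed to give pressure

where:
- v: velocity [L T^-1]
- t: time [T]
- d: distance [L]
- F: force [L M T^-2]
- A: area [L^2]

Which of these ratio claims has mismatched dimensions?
(A) v/t does not give velocity

(A) v/t: [L T^-2] ≠ velocity [L T^-1] ✗
(B) d/t: [L T^-1] = velocity [L T^-1] ✓
(C) F/A: [L^-1 M T^-2] = pressure [L^-1 M T^-2] ✓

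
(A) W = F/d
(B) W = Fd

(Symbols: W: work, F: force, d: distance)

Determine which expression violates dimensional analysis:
(A)

(A) W = F/d: LHS [L^2 M T^-2], RHS [M T^-2] ✗
(B) W = Fd: LHS [L^2 M T^-2], RHS [L^2 M T^-2] ✓

Expression (A) W = F/d is dimensionally incorrect.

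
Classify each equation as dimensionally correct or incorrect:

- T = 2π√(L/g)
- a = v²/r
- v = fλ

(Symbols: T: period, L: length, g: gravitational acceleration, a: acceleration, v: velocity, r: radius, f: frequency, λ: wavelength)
Dimensionally correct: T = 2π√(L/g), a = v²/r, v = fλ
Dimensionally incorrect: none
Ordered (correct first, then incorrect): T = 2π√(L/g), a = v²/r, v = fλ

- T = 2π√(L/g): LHS [T], RHS [T] → correct ✓
- a = v²/r: LHS [L T^-2], RHS [L T^-2] → correct ✓
- v = fλ: LHS [L T^-1], RHS [L T^-1] → correct ✓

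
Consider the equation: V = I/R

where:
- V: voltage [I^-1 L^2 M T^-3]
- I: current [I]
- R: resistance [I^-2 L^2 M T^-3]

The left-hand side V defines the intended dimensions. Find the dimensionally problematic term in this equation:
The right-hand side term I/R

V has dimensions [I^-1 L^2 M T^-3], but I/R has dimensions [I^3 L^-2 M^-1 T^3], so the term I/R is dimensionally wrong for V.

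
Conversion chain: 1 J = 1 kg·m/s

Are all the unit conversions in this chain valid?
The chain is incorrect (it contains an error).

Incorrect: Joule is kg·m²/s², not kg·m/s (that is momentum)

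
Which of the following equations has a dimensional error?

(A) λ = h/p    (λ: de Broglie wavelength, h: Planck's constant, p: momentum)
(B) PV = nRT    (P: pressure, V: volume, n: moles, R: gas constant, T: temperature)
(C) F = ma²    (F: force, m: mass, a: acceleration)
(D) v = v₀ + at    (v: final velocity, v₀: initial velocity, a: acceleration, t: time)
(C) F = ma²

The equation (C) F = ma² is dimensionally incorrect.

LHS (F): [L M T^-2]
RHS (ma²): [L^2 M T^-4] ✗

The dimensions do not match. The other three equations balance.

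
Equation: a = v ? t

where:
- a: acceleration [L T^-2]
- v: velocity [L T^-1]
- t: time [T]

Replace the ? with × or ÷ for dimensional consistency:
division (÷): a = v ÷ t

a [L T^-2]; v [L T^-1]; t [T].
v × t → [L] ✗
v ÷ t → [L T^-2] ✓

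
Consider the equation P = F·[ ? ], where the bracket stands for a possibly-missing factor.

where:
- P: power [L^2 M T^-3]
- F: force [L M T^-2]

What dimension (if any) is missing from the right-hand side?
[L T^-1] — velocity (e.g. v)

P has dimensions [L^2 M T^-3]; F has dimensions [L M T^-2].
The bracketed factor must supply [L^2 M T^-3] / [L M T^-2] = [L T^-1].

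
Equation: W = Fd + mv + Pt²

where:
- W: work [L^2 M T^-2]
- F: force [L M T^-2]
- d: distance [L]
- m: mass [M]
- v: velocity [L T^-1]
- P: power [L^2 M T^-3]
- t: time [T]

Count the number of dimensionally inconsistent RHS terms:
2

LHS W: [L^2 M T^-2]
- Fd: [L^2 M T^-2] ✓
- mv: [L M T^-1] ✗
- Pt²: [L^2 M T^-1] ✗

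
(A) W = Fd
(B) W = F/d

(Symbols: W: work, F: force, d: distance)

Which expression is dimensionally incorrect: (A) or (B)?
(B)

(A) W = Fd: LHS [L^2 M T^-2], RHS [L^2 M T^-2] ✓
(B) W = F/d: LHS [L^2 M T^-2], RHS [M T^-2] ✗

Expression (B) W = F/d is dimensionally incorrect.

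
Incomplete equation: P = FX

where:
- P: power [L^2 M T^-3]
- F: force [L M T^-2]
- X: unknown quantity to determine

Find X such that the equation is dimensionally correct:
X = v (velocity), dimensions [L T^-1]

P has dimensions [L^2 M T^-3]; the rest of the RHS (F) has dimensions [L M T^-2].
So X must have dimensions [L T^-1] — X = v (velocity).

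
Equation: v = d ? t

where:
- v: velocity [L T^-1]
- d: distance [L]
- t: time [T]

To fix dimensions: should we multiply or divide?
division (÷): v = d ÷ t

v [L T^-1]; d [L]; t [T].
d × t → [L T] ✗
d ÷ t → [L T^-1] ✓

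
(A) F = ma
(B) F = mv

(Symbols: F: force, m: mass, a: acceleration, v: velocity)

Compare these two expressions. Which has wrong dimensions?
(B)

(A) F = ma: LHS [L M T^-2], RHS [L M T^-2] ✓
(B) F = mv: LHS [L M T^-2], RHS [L M T^-1] ✗

Expression (B) F = mv is dimensionally incorrect.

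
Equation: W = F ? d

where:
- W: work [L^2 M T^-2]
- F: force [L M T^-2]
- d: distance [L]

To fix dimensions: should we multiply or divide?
multiplication (×): W = F × d

W [L^2 M T^-2]; F [L M T^-2]; d [L].
F × d → [L^2 M T^-2] ✓
F ÷ d → [M T^-2] ✗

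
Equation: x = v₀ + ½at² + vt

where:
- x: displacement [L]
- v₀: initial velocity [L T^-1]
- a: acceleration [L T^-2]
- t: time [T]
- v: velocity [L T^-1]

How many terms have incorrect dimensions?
1

LHS x: [L]
- v₀: [L T^-1] ✗
- ½at²: [L] ✓
- vt: [L] ✓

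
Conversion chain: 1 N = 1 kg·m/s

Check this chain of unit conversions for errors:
The chain is incorrect (it contains an error).

Incorrect: Newton is kg·m/s², not kg·m/s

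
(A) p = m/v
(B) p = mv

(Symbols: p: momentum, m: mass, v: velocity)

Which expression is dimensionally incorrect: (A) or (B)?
(A)

(A) p = m/v: LHS [L M T^-1], RHS [L^-1 M T] ✗
(B) p = mv: LHS [L M T^-1], RHS [L M T^-1] ✓

Expression (A) p = m/v is dimensionally incorrect.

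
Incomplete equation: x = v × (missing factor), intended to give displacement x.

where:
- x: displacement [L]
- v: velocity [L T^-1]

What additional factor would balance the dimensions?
t (time), dimensions [T]

x has dimensions [L] and v has dimensions [L T^-1].
The missing factor must have dimensions [L] / [L T^-1] = [T], i.e. time (t).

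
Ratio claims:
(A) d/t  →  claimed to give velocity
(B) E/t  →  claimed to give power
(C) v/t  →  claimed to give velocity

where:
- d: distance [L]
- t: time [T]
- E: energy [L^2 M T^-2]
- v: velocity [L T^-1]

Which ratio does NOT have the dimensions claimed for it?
(C) v/t does not give velocity

(A) d/t: [L T^-1] = velocity [L T^-1] ✓
(B) E/t: [L^2 M T^-3] = power [L^2 M T^-3] ✓
(C) v/t: [L T^-2] ≠ velocity [L T^-1] ✗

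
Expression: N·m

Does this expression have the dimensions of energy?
Yes

The expression N·m has dimensions [L^2 M T^-2], which is exactly energy [L^2 M T^-2].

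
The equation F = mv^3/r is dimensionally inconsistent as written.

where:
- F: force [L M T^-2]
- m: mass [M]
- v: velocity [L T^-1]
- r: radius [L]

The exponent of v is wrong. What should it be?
The exponent of v should be 2: F = mv^2/r

The LHS F has dimensions [L M T^-2]; v has dimensions [L T^-1].
As written, the RHS mv^3/r (exponent 3 on v) has dimensions [L^2 M T^-3], which does not match.
With exponent 2, the RHS mv^2/r has dimensions [L M T^-2], matching the LHS.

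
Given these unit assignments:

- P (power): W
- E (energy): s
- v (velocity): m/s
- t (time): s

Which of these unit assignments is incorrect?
E

The variable E (energy) should have units J, not s.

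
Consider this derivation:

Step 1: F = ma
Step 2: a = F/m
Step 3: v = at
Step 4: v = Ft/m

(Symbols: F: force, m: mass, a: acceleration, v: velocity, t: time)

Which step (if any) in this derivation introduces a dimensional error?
No step introduces an error — all steps are dimensionally consistent.

Step 1: F = ma → LHS [L M T^-2], RHS [L M T^-2] ✓
Step 2: a = F/m → LHS [L T^-2], RHS [L T^-2] ✓
Step 3: v = at → LHS [L T^-1], RHS [L T^-1] ✓
Step 4: v = Ft/m → LHS [L T^-1], RHS [L T^-1] ✓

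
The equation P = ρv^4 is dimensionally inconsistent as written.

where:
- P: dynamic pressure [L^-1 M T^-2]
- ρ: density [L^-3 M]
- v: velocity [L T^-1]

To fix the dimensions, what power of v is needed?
The exponent of v should be 2: P = ρv^2

The LHS P has dimensions [L^-1 M T^-2]; v has dimensions [L T^-1].
As written, the RHS ρv^4 (exponent 4 on v) has dimensions [L M T^-4], which does not match.
With exponent 2, the RHS ρv^2 has dimensions [L^-1 M T^-2], matching the LHS.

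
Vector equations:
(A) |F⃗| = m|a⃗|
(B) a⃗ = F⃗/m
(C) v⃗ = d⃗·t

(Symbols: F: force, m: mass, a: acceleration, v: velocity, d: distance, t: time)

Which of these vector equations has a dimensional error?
(C) v⃗ = d⃗·t

(A) |F⃗| = m|a⃗|: LHS [L M T^-2], RHS [L M T^-2] ✓ — magnitudes of vectors are scalars
(B) a⃗ = F⃗/m: LHS [L T^-2], RHS [L T^-2] ✓ — force (vector) divided by mass (scalar)
(C) v⃗ = d⃗·t: LHS [L T^-1], RHS [L T] ✗ — velocity is displacement per time; should be d⃗/t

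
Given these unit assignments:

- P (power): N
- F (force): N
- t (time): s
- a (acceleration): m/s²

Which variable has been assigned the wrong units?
P

The variable P (power) should have units W, not N.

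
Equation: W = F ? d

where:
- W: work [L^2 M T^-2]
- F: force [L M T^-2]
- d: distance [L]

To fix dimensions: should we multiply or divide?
multiplication (×): W = F × d

W [L^2 M T^-2]; F [L M T^-2]; d [L].
F × d → [L^2 M T^-2] ✓
F ÷ d → [M T^-2] ✗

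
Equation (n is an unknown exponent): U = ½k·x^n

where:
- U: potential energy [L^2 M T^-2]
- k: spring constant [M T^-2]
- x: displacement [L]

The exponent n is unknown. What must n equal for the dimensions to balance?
n = 2

U has dimensions [L^2 M T^-2]; x has dimensions [L].
The rest of the RHS has dimensions [M T^-2], so x^n must supply [L^2].
With n = 2: ½k·x^2 has dimensions [L^2 M T^-2], matching the LHS ✓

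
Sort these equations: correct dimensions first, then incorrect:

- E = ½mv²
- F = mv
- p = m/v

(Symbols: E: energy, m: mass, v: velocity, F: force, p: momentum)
Dimensionally correct: E = ½mv²
Dimensionally incorrect: F = mv, p = m/v
Ordered (correct first, then incorrect): E = ½mv², F = mv, p = m/v

- E = ½mv²: LHS [L^2 M T^-2], RHS [L^2 M T^-2] → correct ✓
- F = mv: LHS [L M T^-2], RHS [L M T^-1] → incorrect ✗
- p = m/v: LHS [L M T^-1], RHS [L^-1 M T] → incorrect ✗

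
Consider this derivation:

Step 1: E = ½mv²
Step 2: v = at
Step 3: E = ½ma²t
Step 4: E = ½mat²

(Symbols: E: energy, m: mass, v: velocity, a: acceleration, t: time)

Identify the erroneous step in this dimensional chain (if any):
Step 3

Step 1: E = ½mv² → LHS [L^2 M T^-2], RHS [L^2 M T^-2] ✓
Step 2: v = at → LHS [L T^-1], RHS [L T^-1] ✓
Step 3: E = ½ma²t → LHS [L^2 M T^-2], RHS [L^2 M T^-3] ✗

The first dimensional inconsistency appears in step 3: E = ½ma²t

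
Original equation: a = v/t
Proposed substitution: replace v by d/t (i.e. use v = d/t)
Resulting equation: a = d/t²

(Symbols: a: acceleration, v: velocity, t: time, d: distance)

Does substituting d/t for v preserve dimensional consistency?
Yes

[v] = [L T^-1] and [d/t] = [L T^-1]. These match, so the substitution replaces a quantity by one of the same dimensions and the result a = d/t² has LHS [L T^-2] vs RHS [L T^-2] — still consistent.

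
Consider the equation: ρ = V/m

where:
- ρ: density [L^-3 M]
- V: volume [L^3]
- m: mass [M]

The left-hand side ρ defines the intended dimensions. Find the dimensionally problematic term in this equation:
The right-hand side term V/m

ρ has dimensions [L^-3 M], but V/m has dimensions [L^3 M^-1], so the term V/m is dimensionally wrong for ρ.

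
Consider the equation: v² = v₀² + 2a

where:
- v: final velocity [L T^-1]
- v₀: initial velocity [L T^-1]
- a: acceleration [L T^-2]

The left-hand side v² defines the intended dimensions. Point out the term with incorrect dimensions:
The term 2a

Checking each RHS term against the LHS:
- v₀²: [L^2 T^-2] — matches v² [L^2 T^-2] ✓
- 2a: [L T^-2] — does NOT match v² [L^2 T^-2] ✗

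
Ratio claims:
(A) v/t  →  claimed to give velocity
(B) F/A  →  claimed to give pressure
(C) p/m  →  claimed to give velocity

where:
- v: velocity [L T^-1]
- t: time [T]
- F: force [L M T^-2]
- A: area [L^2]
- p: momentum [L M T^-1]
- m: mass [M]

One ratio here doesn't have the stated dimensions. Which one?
(A) v/t does not give velocity

(A) v/t: [L T^-2] ≠ velocity [L T^-1] ✗
(B) F/A: [L^-1 M T^-2] = pressure [L^-1 M T^-2] ✓
(C) p/m: [L T^-1] = velocity [L T^-1] ✓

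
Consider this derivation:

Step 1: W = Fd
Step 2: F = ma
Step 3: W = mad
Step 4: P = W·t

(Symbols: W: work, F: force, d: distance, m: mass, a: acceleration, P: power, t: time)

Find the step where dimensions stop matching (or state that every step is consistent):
Step 4

Step 1: W = Fd → LHS [L^2 M T^-2], RHS [L^2 M T^-2] ✓
Step 2: F = ma → LHS [L M T^-2], RHS [L M T^-2] ✓
Step 3: W = mad → LHS [L^2 M T^-2], RHS [L^2 M T^-2] ✓
Step 4: P = W·t → LHS [L^2 M T^-3], RHS [L^2 M T^-1] ✗

The first dimensional inconsistency appears in step 4: P = W·t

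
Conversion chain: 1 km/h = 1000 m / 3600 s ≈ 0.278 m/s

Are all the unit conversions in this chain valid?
The chain is correct (no errors).

Correct: 1 km = 1000 m, 1 h = 3600 s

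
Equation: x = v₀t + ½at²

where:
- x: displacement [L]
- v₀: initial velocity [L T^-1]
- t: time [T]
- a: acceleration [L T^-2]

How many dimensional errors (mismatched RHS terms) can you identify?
0

LHS x: [L]
- v₀t: [L] ✓
- ½at²: [L] ✓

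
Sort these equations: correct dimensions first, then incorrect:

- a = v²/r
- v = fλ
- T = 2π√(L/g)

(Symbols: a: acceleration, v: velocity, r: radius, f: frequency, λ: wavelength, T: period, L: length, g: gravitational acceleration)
Dimensionally correct: a = v²/r, v = fλ, T = 2π√(L/g)
Dimensionally incorrect: none
Ordered (correct first, then incorrect): a = v²/r, v = fλ, T = 2π√(L/g)

- a = v²/r: LHS [L T^-2], RHS [L T^-2] → correct ✓
- v = fλ: LHS [L T^-1], RHS [L T^-1] → correct ✓
- T = 2π√(L/g): LHS [T], RHS [T] → correct ✓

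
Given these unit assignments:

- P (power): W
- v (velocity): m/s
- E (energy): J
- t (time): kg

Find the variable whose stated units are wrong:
t

The variable t (time) should have units s, not kg.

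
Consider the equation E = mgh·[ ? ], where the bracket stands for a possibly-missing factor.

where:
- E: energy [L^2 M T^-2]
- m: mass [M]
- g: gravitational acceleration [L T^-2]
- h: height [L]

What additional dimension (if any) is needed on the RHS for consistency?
Nothing is missing — the bracketed factor must be dimensionless.

E has dimensions [L^2 M T^-2] and mgh already has dimensions [L^2 M T^-2], so E = mgh is dimensionally complete.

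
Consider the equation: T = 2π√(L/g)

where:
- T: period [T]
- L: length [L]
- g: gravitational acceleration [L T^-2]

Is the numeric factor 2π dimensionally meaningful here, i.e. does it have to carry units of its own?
No

T has dimensions [T] and √(L/g) already has dimensions [T], so the equation balances without 2π contributing any dimensions. 2π is a pure (dimensionless) number; changing or removing it would not affect dimensional consistency.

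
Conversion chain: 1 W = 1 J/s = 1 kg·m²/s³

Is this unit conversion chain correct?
The chain is correct (no errors).

Correct: Watt is Joule per second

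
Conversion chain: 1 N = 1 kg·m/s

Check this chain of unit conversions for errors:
The chain is incorrect (it contains an error).

Incorrect: Newton is kg·m/s², not kg·m/s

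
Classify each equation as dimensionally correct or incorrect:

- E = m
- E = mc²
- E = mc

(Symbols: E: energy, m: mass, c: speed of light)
Dimensionally correct: E = mc²
Dimensionally incorrect: E = m, E = mc
Ordered (correct first, then incorrect): E = mc², E = m, E = mc

- E = m: LHS [L^2 M T^-2], RHS [M] → incorrect ✗
- E = mc²: LHS [L^2 M T^-2], RHS [L^2 M T^-2] → correct ✓
- E = mc: LHS [L^2 M T^-2], RHS [L M T^-1] → incorrect ✗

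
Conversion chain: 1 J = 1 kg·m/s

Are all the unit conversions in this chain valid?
The chain is incorrect (it contains an error).

Incorrect: Joule is kg·m²/s², not kg·m/s (that is momentum)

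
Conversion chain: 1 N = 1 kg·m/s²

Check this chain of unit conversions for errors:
The chain is correct (no errors).

Correct: Newton is defined as kg·m/s²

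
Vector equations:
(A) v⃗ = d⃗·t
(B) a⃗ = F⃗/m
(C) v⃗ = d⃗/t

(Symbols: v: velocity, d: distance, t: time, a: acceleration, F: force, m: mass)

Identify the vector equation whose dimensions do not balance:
(A) v⃗ = d⃗·t

(A) v⃗ = d⃗·t: LHS [L T^-1], RHS [L T] ✗ — velocity is displacement per time; should be d⃗/t
(B) a⃗ = F⃗/m: LHS [L T^-2], RHS [L T^-2] ✓ — force (vector) divided by mass (scalar)
(C) v⃗ = d⃗/t: LHS [L T^-1], RHS [L T^-1] ✓ — displacement (vector) divided by time (scalar)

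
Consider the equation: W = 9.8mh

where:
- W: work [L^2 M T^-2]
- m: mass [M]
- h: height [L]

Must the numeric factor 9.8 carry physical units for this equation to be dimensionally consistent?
Yes

W has dimensions [L^2 M T^-2], while mh alone has dimensions [L M]. For the equation to balance, the factor 9.8 must carry dimensions [L T^-2] — it is a dimensional constant (a numerical value of a physical quantity with its units suppressed), not a pure number.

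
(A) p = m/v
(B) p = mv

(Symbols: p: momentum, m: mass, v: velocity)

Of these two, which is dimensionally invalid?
(A)

(A) p = m/v: LHS [L M T^-1], RHS [L^-1 M T] ✗
(B) p = mv: LHS [L M T^-1], RHS [L M T^-1] ✓

Expression (A) p = m/v is dimensionally incorrect.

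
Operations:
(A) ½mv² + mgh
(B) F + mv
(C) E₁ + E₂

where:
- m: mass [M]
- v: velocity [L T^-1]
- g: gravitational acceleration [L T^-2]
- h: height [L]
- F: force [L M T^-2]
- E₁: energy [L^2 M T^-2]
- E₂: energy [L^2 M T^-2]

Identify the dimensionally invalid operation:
(B) F + mv

(A) ½mv² + mgh: ½mv² [L^2 M T^-2] and mgh [L^2 M T^-2] — same dimensions ✓
(B) F + mv: F [L M T^-2] and mv [L M T^-1] — different dimensions cannot be added/subtracted ✗
(C) E₁ + E₂: E₁ [L^2 M T^-2] and E₂ [L^2 M T^-2] — same dimensions ✓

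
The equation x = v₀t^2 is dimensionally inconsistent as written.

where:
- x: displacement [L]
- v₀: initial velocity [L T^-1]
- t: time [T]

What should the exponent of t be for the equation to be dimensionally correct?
The exponent of t should be 1: x = v₀t

The LHS x has dimensions [L]; t has dimensions [T].
As written, the RHS v₀t^2 (exponent 2 on t) has dimensions [L T], which does not match.
With exponent 1, the RHS v₀t has dimensions [L], matching the LHS.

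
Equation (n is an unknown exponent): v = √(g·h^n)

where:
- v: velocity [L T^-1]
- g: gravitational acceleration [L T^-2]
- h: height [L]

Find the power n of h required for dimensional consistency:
n = 1

v has dimensions [L T^-1]; h has dimensions [L].
With n = 1: √(g·h^1) has dimensions [L T^-1], matching the LHS ✓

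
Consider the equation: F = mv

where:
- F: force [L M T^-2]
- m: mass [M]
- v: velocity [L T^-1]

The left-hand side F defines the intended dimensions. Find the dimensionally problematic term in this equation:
The right-hand side term mv

F has dimensions [L M T^-2], but mv has dimensions [L M T^-1], so the term mv is dimensionally wrong for F.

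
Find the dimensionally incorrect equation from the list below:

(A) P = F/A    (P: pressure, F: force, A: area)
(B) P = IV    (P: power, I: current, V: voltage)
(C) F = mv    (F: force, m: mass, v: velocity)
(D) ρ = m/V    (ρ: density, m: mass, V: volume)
(C) F = mv

The equation (C) F = mv is dimensionally incorrect.

LHS (F): [L M T^-2]
RHS (mv): [L M T^-1] ✗

The dimensions do not match. The other three equations balance.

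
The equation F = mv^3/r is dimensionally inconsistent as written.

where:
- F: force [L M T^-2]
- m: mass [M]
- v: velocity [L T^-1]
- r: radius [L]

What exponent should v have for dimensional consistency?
The exponent of v should be 2: F = mv^2/r

The LHS F has dimensions [L M T^-2]; v has dimensions [L T^-1].
As written, the RHS mv^3/r (exponent 3 on v) has dimensions [L^2 M T^-3], which does not match.
With exponent 2, the RHS mv^2/r has dimensions [L M T^-2], matching the LHS.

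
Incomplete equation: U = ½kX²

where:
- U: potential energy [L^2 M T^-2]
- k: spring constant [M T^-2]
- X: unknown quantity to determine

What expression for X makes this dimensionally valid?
X = x (displacement), dimensions [L]

U has dimensions [L^2 M T^-2]; the rest of the RHS (½k) has dimensions [M T^-2].
So X² must have dimensions [L^2], i.e. X has dimensions [L] — X = x (displacement).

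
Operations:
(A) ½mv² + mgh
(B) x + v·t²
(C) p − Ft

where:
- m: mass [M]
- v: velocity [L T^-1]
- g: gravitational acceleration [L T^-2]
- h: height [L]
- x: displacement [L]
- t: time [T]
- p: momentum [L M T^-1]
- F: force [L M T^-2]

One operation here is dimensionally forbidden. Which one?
(B) x + v·t²

(A) ½mv² + mgh: ½mv² [L^2 M T^-2] and mgh [L^2 M T^-2] — same dimensions ✓
(B) x + v·t²: x [L] and v·t² [L T] — different dimensions cannot be added/subtracted ✗
(C) p − Ft: p [L M T^-1] and Ft [L M T^-1] — same dimensions ✓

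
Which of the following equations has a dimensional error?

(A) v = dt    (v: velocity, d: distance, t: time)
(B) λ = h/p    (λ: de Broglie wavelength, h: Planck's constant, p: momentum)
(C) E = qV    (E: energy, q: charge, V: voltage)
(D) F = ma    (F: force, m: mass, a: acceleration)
(A) v = dt

The equation (A) v = dt is dimensionally incorrect.

LHS (v): [L T^-1]
RHS (dt): [L T] ✗

The dimensions do not match. The other three equations balance.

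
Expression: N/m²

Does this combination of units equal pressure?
Yes

The expression N/m² has dimensions [L^-1 M T^-2], which is exactly pressure [L^-1 M T^-2].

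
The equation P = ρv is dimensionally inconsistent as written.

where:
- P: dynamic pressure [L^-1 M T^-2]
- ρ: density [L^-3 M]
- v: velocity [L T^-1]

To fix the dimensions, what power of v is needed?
The exponent of v should be 2: P = ρv^2

The LHS P has dimensions [L^-1 M T^-2]; v has dimensions [L T^-1].
As written, the RHS ρv (exponent 1 on v) has dimensions [L^-2 M T^-1], which does not match.
With exponent 2, the RHS ρv^2 has dimensions [L^-1 M T^-2], matching the LHS.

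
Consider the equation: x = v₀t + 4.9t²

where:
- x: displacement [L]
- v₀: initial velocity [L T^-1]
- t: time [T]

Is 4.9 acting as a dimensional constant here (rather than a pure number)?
Yes

x has dimensions [L], while t² alone has dimensions [T^2]. For the equation to balance, the factor 4.9 must carry dimensions [L T^-2] — it is a dimensional constant (a numerical value of a physical quantity with its units suppressed), not a pure number.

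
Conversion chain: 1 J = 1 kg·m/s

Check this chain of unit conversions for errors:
The chain is incorrect (it contains an error).

Incorrect: Joule is kg·m²/s², not kg·m/s (that is momentum)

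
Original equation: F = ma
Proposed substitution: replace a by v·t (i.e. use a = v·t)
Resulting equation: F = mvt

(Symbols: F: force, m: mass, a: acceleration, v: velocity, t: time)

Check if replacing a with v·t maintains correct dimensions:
No

[a] = [L T^-2] and [v·t] = [L]. These differ, so the substitution replaces a quantity by one of different dimensions and the result F = mvt has LHS [L M T^-2] vs RHS [L M] — inconsistent.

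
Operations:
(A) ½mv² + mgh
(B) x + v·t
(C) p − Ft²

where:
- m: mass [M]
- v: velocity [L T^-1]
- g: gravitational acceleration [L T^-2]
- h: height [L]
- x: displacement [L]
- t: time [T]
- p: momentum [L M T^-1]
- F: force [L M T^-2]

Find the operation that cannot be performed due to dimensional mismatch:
(C) p − Ft²

(A) ½mv² + mgh: ½mv² [L^2 M T^-2] and mgh [L^2 M T^-2] — same dimensions ✓
(B) x + v·t: x [L] and v·t [L] — same dimensions ✓
(C) p − Ft²: p [L M T^-1] and Ft² [L M] — different dimensions cannot be added/subtracted ✗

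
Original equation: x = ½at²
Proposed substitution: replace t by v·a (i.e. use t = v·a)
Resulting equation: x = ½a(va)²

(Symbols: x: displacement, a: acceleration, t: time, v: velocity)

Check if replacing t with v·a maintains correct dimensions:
No

[t] = [T] and [v·a] = [L^2 T^-3]. These differ, so the substitution replaces a quantity by one of different dimensions and the result x = ½a(va)² has LHS [L] vs RHS [L^5 T^-8] — inconsistent.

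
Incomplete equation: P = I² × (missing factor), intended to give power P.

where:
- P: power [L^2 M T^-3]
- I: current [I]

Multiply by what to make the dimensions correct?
R (resistance), dimensions [I^-2 L^2 M T^-3]

P has dimensions [L^2 M T^-3] and I² has dimensions [I^2].
The missing factor must have dimensions [L^2 M T^-3] / [I^2] = [I^-2 L^2 M T^-3], i.e. resistance (R).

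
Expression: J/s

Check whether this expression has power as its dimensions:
Yes

The expression J/s has dimensions [L^2 M T^-3], which is exactly power [L^2 M T^-3].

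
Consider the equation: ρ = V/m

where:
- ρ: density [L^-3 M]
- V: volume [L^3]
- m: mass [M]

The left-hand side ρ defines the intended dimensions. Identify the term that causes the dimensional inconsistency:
The right-hand side term V/m

ρ has dimensions [L^-3 M], but V/m has dimensions [L^3 M^-1], so the term V/m is dimensionally wrong for ρ.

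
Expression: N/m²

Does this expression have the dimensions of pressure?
Yes

The expression N/m² has dimensions [L^-1 M T^-2], which is exactly pressure [L^-1 M T^-2].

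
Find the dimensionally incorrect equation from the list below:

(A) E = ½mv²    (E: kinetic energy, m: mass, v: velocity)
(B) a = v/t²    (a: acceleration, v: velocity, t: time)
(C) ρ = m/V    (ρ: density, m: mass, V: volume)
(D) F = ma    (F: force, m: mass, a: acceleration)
(B) a = v/t²

The equation (B) a = v/t² is dimensionally incorrect.

LHS (a): [L T^-2]
RHS (v/t²): [L T^-3] ✗

The dimensions do not match. The other three equations balance.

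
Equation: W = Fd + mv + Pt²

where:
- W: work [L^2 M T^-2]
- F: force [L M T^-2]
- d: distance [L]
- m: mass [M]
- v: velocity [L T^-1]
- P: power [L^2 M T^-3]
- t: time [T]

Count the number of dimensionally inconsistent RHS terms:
2

LHS W: [L^2 M T^-2]
- Fd: [L^2 M T^-2] ✓
- mv: [L M T^-1] ✗
- Pt²: [L^2 M T^-1] ✗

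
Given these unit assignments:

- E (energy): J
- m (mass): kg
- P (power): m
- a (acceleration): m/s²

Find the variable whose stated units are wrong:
P

The variable P (power) should have units W, not m.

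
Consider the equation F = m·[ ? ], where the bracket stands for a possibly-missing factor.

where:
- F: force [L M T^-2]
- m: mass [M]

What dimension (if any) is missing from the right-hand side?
[L T^-2] — acceleration (e.g. a)

F has dimensions [L M T^-2]; m has dimensions [M].
The bracketed factor must supply [L M T^-2] / [M] = [L T^-2].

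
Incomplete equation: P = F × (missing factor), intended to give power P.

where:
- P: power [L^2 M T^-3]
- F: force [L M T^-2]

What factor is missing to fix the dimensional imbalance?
v (velocity), dimensions [L T^-1]

P has dimensions [L^2 M T^-3] and F has dimensions [L M T^-2].
The missing factor must have dimensions [L^2 M T^-3] / [L M T^-2] = [L T^-1], i.e. velocity (v).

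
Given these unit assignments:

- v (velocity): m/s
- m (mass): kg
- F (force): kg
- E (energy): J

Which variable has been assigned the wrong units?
F

The variable F (force) should have units N, not kg.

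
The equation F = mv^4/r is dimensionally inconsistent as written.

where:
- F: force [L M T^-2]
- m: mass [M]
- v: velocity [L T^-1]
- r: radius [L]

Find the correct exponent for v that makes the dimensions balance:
The exponent of v should be 2: F = mv^2/r

The LHS F has dimensions [L M T^-2]; v has dimensions [L T^-1].
As written, the RHS mv^4/r (exponent 4 on v) has dimensions [L^3 M T^-4], which does not match.
With exponent 2, the RHS mv^2/r has dimensions [L M T^-2], matching the LHS.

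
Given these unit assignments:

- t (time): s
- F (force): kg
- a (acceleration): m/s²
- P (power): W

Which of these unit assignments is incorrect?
F

The variable F (force) should have units N, not kg.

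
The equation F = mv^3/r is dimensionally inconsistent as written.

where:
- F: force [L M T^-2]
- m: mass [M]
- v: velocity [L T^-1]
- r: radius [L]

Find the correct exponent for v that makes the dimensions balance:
The exponent of v should be 2: F = mv^2/r

The LHS F has dimensions [L M T^-2]; v has dimensions [L T^-1].
As written, the RHS mv^3/r (exponent 3 on v) has dimensions [L^2 M T^-3], which does not match.
With exponent 2, the RHS mv^2/r has dimensions [L M T^-2], matching the LHS.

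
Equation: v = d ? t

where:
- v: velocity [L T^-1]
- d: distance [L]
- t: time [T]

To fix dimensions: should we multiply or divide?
division (÷): v = d ÷ t

v [L T^-1]; d [L]; t [T].
d × t → [L T] ✗
d ÷ t → [L T^-1] ✓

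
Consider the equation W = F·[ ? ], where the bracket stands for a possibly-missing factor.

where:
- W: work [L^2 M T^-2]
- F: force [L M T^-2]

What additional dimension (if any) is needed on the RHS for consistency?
[L] — length (e.g. a distance d)

W has dimensions [L^2 M T^-2]; F has dimensions [L M T^-2].
The bracketed factor must supply [L^2 M T^-2] / [L M T^-2] = [L].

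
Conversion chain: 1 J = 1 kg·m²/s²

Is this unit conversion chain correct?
The chain is correct (no errors).

Correct: Joule is defined as kg·m²/s²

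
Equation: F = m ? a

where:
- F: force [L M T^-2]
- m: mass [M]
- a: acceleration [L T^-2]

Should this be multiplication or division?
multiplication (×): F = m × a

F [L M T^-2]; m [M]; a [L T^-2].
m × a → [L M T^-2] ✓
m ÷ a → [L^-1 M T^2] ✗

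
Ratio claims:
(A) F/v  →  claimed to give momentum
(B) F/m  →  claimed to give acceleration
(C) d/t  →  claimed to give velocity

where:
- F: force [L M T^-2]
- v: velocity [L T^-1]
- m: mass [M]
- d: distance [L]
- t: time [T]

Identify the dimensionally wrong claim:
(A) F/v does not give momentum

(A) F/v: [M T^-1] ≠ momentum [L M T^-1] ✗
(B) F/m: [L T^-2] = acceleration [L T^-2] ✓
(C) d/t: [L T^-1] = velocity [L T^-1] ✓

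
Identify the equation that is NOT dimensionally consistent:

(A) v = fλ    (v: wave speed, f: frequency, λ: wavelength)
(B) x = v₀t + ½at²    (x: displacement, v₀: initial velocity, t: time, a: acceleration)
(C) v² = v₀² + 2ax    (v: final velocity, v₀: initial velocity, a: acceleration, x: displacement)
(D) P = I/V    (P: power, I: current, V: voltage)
(D) P = I/V

The equation (D) P = I/V is dimensionally incorrect.

LHS (P): [L^2 M T^-3]
RHS (I/V): [I^2 L^-2 M^-1 T^3] ✗

The dimensions do not match. The other three equations balance.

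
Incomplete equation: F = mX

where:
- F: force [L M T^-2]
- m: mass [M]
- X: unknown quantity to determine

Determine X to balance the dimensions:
X = a (acceleration), dimensions [L T^-2]

F has dimensions [L M T^-2]; the rest of the RHS (m) has dimensions [M].
So X must have dimensions [L T^-2] — X = a (acceleration).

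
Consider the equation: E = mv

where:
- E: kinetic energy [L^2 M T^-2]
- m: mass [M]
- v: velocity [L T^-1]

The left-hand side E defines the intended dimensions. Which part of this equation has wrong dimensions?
The right-hand side term mv

E has dimensions [L^2 M T^-2], but mv has dimensions [L M T^-1], so the term mv is dimensionally wrong for E.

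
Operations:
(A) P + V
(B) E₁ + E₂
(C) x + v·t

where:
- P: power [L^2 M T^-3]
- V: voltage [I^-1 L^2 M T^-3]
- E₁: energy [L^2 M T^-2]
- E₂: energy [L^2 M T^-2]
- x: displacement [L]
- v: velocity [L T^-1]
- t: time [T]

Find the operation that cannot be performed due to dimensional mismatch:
(A) P + V

(A) P + V: P [L^2 M T^-3] and V [I^-1 L^2 M T^-3] — different dimensions cannot be added/subtracted ✗
(B) E₁ + E₂: E₁ [L^2 M T^-2] and E₂ [L^2 M T^-2] — same dimensions ✓
(C) x + v·t: x [L] and v·t [L] — same dimensions ✓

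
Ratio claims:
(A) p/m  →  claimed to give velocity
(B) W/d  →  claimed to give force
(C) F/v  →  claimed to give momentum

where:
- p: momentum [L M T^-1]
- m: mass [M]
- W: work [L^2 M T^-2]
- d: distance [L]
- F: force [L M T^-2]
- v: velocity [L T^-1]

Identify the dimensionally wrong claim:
(C) F/v does not give momentum

(A) p/m: [L T^-1] = velocity [L T^-1] ✓
(B) W/d: [L M T^-2] = force [L M T^-2] ✓
(C) F/v: [M T^-1] ≠ momentum [L M T^-1] ✗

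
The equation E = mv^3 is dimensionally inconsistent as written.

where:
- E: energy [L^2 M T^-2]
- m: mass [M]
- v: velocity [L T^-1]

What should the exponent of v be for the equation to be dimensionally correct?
The exponent of v should be 2: E = mv^2

The LHS E has dimensions [L^2 M T^-2]; v has dimensions [L T^-1].
As written, the RHS mv^3 (exponent 3 on v) has dimensions [L^3 M T^-3], which does not match.
With exponent 2, the RHS mv^2 has dimensions [L^2 M T^-2], matching the LHS.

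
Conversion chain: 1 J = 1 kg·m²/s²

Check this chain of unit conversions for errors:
The chain is correct (no errors).

Correct: Joule is defined as kg·m²/s²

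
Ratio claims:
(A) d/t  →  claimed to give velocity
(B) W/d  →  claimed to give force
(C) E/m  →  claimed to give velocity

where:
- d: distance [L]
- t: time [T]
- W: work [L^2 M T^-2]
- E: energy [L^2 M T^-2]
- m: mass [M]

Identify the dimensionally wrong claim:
(C) E/m does not give velocity

(A) d/t: [L T^-1] = velocity [L T^-1] ✓
(B) W/d: [L M T^-2] = force [L M T^-2] ✓
(C) E/m: [L^2 T^-2] ≠ velocity [L T^-1] ✗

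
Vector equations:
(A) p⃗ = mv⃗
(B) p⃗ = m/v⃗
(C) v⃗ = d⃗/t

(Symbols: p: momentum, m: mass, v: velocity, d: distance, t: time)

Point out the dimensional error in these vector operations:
(B) p⃗ = m/v⃗

(A) p⃗ = mv⃗: LHS [L M T^-1], RHS [L M T^-1] ✓ — mass (scalar) times velocity (vector)
(B) p⃗ = m/v⃗: LHS [L M T^-1], RHS [L^-1 M T] ✗ — momentum is mass times velocity; should be mv⃗ (and division by a vector is undefined)
(C) v⃗ = d⃗/t: LHS [L T^-1], RHS [L T^-1] ✓ — displacement (vector) divided by time (scalar)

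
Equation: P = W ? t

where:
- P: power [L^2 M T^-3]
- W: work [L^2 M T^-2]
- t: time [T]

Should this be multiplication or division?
division (÷): P = W ÷ t

P [L^2 M T^-3]; W [L^2 M T^-2]; t [T].
W × t → [L^2 M T^-1] ✗
W ÷ t → [L^2 M T^-3] ✓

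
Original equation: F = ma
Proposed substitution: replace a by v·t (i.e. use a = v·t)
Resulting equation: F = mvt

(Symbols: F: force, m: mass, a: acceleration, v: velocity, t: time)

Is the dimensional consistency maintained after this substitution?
No

[a] = [L T^-2] and [v·t] = [L]. These differ, so the substitution replaces a quantity by one of different dimensions and the result F = mvt has LHS [L M T^-2] vs RHS [L M] — inconsistent.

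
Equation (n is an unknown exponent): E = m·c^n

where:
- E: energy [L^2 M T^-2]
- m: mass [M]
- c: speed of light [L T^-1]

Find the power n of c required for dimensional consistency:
n = 2

E has dimensions [L^2 M T^-2]; c has dimensions [L T^-1].
The rest of the RHS has dimensions [M], so c^n must supply [L^2 T^-2].
With n = 2: m·c^2 has dimensions [L^2 M T^-2], matching the LHS ✓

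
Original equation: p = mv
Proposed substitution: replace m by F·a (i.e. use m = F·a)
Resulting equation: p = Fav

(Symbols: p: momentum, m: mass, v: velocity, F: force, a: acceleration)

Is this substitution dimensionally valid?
No

[m] = [M] and [F·a] = [L^2 M T^-4]. These differ, so the substitution replaces a quantity by one of different dimensions and the result p = Fav has LHS [L M T^-1] vs RHS [L^3 M T^-5] — inconsistent.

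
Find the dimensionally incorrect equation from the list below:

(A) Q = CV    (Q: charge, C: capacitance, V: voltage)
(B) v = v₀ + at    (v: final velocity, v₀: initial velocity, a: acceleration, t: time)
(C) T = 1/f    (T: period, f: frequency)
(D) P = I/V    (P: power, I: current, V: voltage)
(D) P = I/V

The equation (D) P = I/V is dimensionally incorrect.

LHS (P): [L^2 M T^-3]
RHS (I/V): [I^2 L^-2 M^-1 T^3] ✗

The dimensions do not match. The other three equations balance.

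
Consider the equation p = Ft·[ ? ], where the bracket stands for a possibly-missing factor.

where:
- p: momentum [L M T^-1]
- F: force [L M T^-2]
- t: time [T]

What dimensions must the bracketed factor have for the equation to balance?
Nothing is missing — the bracketed factor must be dimensionless.

p has dimensions [L M T^-1] and Ft already has dimensions [L M T^-1], so p = Ft is dimensionally complete.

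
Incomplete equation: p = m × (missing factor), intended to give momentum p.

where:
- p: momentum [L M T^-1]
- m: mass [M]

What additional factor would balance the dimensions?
v (velocity), dimensions [L T^-1]

p has dimensions [L M T^-1] and m has dimensions [M].
The missing factor must have dimensions [L M T^-1] / [M] = [L T^-1], i.e. velocity (v).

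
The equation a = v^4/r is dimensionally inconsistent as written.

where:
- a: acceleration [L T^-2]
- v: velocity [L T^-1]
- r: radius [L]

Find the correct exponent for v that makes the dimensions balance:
The exponent of v should be 2: a = v^2/r

The LHS a has dimensions [L T^-2]; v has dimensions [L T^-1].
As written, the RHS v^4/r (exponent 4 on v) has dimensions [L^3 T^-4], which does not match.
With exponent 2, the RHS v^2/r has dimensions [L T^-2], matching the LHS.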